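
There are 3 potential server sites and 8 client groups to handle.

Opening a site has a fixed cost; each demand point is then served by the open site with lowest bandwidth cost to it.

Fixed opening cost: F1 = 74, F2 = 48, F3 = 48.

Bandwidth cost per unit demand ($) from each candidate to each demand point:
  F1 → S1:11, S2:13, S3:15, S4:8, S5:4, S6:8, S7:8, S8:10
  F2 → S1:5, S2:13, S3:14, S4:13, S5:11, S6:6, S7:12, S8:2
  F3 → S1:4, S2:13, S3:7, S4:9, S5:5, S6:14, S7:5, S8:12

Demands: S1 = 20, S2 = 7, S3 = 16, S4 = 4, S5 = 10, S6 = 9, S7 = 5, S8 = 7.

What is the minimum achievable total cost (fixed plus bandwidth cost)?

558

Open {F2, F3}: assign each demand point to its cheapest open site.
  S1→F3 20×4=80, S2→F2 7×13=91, S3→F3 16×7=112, S4→F3 4×9=36, S5→F3 10×5=50, S6→F2 9×6=54, S7→F3 5×5=25, S8→F2 7×2=14
  bandwidth cost 462, fixed 96 → total 558.
Compare {F1, F2, F3}: bandwidth cost 448 + fixed 170 = 618.
Compare {F1, F3}: bandwidth cost 522 + fixed 122 = 644.
Compare {F3}: bandwidth cost 604 + fixed 48 = 652.
All other subsets cost ≥ 618. Minimum total cost: 558.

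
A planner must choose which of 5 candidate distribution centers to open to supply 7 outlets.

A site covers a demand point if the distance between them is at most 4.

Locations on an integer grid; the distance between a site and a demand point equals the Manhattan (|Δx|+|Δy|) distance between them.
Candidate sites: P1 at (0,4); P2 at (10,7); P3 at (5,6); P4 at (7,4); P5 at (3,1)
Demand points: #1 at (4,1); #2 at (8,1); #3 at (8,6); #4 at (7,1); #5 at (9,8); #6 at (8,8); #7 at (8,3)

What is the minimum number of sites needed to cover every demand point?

Coverage sets (demand points within 4 of each site):
  P1: {}
  P2: {#3, #5, #6}
  P3: {#3}
  P4: {#2, #3, #4, #7}
  P5: {#1, #4}
No 2 sites suffice: every size-2 union leaves at least one demand point uncovered.
But {P2, P4, P5} covers everything, so the minimum is 3.

3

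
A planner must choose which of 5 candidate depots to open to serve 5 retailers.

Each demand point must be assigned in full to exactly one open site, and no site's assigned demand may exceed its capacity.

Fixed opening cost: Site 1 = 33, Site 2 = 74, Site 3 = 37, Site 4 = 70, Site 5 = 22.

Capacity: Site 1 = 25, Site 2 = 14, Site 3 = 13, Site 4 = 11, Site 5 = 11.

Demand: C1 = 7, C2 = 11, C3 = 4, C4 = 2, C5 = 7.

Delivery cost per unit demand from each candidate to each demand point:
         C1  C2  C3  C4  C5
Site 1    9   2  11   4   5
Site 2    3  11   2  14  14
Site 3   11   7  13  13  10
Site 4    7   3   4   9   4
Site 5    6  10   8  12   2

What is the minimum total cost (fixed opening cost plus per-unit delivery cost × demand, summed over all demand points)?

194

Open {Site 1, Site 5}; cheapest assignment that respects the capacities:
  Site 1 (cap 25, load 20): C2, C4, C5 — cost 11×2 + 2×4 + 7×5 = 65
  Site 5 (cap 11, load 11): C1, C3 — cost 7×6 + 4×8 = 74
  Shipping 139, fixed 55 → total 194.
  Any other capacity-feasible assignment to {Site 1, Site 5} ships for at least 139.
Compare {Site 1, Site 2}: its best feasible assignment gives total 201.
Compare {Site 1, Site 2, Site 5}: its best feasible assignment gives total 202.
Every other set of open sites that can feasibly serve all demand totals ≥ 201 even under its best assignment. Minimum: 194.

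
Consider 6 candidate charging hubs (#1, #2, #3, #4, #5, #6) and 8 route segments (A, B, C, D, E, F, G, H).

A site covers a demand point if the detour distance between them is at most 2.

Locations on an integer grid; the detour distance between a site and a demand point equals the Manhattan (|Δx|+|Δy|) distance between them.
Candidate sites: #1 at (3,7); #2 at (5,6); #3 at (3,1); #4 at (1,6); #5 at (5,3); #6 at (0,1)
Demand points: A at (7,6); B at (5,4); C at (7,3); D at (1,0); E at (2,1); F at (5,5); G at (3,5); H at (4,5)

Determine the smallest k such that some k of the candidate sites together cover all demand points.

Coverage sets (demand points within 2 of each site):
  #1: {G}
  #2: {A, B, F, H}
  #3: {E}
  #4: {}
  #5: {B, C, F}
  #6: {D, E}
No 3 sites suffice: every size-3 union leaves at least one demand point uncovered.
But {#1, #2, #5, #6} covers everything, so the minimum is 4.

4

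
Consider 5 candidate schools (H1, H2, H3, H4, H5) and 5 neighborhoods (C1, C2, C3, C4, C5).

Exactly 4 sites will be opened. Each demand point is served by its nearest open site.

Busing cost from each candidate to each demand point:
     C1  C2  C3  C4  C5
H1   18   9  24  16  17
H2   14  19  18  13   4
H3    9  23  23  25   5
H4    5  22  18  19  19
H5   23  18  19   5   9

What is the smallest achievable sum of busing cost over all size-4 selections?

41

Open {H1, H2, H4, H5}.
  C1→H4 5, C2→H1 9, C3→H2 18, C4→H5 5, C5→H2 4  ⇒ total 41.
Compare {H1, H3, H4, H5}: total 42.
Compare {H1, H2, H3, H5}: total 45.
No size-4 selection does better; minimum is 41.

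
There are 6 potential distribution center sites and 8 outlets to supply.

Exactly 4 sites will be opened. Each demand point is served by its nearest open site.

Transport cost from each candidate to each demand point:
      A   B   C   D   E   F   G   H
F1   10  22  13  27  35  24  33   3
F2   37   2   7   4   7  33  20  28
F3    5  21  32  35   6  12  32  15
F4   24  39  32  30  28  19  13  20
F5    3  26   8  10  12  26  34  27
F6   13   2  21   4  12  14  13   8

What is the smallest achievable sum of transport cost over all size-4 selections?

Open {F1, F3, F5, F6}.
  A→F5 3, B→F6 2, C→F5 8, D→F6 4, E→F3 6, F→F3 12, G→F6 13, H→F1 3  ⇒ total 51.
Compare {F1, F2, F3, F4}: total 52.
Compare {F1, F2, F3, F6}: total 52.
No size-4 selection does better; minimum is 51.

51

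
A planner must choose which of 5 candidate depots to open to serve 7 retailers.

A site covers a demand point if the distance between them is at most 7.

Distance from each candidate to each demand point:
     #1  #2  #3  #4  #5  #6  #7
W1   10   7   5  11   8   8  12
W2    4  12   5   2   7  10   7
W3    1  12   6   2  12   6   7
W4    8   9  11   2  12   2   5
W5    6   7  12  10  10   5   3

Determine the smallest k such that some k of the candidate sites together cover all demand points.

Coverage sets (demand points within 7 of each site):
  W1: {#2, #3}
  W2: {#1, #3, #4, #5, #7}
  W3: {#1, #3, #4, #6, #7}
  W4: {#4, #6, #7}
  W5: {#1, #2, #6, #7}
No single site covers all 7 demand points.
But {W2, W5} covers everything, so the minimum is 2.

2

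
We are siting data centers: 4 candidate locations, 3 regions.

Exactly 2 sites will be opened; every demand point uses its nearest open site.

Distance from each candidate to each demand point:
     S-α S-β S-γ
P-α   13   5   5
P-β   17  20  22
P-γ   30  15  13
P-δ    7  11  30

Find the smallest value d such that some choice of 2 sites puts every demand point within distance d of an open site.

7

Open {P-α, P-δ}.
  Farthest demand point is S-α at distance 7 (to P-δ); all others are ≤ 7.
With {P-α, P-β} the worst case is 13.
With {P-α, P-γ} the worst case is 13.
No size-2 selection achieves below 7.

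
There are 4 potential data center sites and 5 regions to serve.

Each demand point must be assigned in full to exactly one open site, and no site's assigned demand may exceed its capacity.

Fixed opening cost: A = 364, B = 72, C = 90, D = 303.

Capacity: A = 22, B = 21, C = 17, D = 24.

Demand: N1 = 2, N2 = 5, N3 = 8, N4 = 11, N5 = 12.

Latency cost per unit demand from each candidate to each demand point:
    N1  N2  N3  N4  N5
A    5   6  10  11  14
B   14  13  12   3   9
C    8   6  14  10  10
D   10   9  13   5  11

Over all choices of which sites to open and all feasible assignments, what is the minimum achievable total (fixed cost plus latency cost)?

Open {B, C}; cheapest assignment that respects the capacities:
  B (cap 21, load 21): N1, N3, N4 — cost 2×14 + 8×12 + 11×3 = 157
  C (cap 17, load 17): N2, N5 — cost 5×6 + 12×10 = 150
  Shipping 307, fixed 162 → total 469.
  Any other capacity-feasible assignment to {B, C} ships for at least 307.
Compare {B, D}: its best feasible assignment gives total 699.
Compare {C, D}: its best feasible assignment gives total 722.
Every other set of open sites that can feasibly serve all demand totals ≥ 699 even under its best assignment. Minimum: 469.

469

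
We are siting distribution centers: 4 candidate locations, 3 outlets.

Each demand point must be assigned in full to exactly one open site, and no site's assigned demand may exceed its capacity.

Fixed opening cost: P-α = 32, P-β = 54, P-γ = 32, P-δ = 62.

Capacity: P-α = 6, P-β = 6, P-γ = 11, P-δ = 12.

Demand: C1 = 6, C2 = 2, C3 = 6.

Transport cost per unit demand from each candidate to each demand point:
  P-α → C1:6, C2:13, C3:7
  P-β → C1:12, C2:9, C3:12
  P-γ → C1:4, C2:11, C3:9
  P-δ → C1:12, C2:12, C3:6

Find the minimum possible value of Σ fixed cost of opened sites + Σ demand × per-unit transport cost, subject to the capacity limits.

Open {P-α, P-γ}; cheapest assignment that respects the capacities:
  P-α (cap 6, load 6): C3 — cost 6×7 = 42
  P-γ (cap 11, load 8): C1, C2 — cost 6×4 + 2×11 = 46
  Shipping 88, fixed 64 → total 152.
  Any other capacity-feasible assignment to {P-α, P-γ} ships for at least 88.
Compare {P-γ, P-δ}: its best feasible assignment gives total 176.
Compare {P-α, P-δ}: its best feasible assignment gives total 190.
Every other set of open sites that can feasibly serve all demand totals ≥ 176 even under its best assignment. Minimum: 152.

152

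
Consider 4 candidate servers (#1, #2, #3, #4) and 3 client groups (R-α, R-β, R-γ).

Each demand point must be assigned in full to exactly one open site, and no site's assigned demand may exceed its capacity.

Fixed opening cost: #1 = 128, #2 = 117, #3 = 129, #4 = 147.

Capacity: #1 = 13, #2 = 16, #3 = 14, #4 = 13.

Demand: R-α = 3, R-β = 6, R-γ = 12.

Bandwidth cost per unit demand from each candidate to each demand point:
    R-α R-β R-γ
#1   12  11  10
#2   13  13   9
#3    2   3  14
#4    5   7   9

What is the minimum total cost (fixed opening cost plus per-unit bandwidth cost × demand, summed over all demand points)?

Open {#2, #3}; cheapest assignment that respects the capacities:
  #2 (cap 16, load 12): R-γ — cost 12×9 = 108
  #3 (cap 14, load 9): R-α, R-β — cost 3×2 + 6×3 = 24
  Shipping 132, fixed 246 → total 378.
  Any other capacity-feasible assignment to {#2, #3} ships for at least 132.
Compare {#1, #3}: its best feasible assignment gives total 401.
Compare {#3, #4}: its best feasible assignment gives total 408.
Every other set of open sites that can feasibly serve all demand totals ≥ 401 even under its best assignment. Minimum: 378.

378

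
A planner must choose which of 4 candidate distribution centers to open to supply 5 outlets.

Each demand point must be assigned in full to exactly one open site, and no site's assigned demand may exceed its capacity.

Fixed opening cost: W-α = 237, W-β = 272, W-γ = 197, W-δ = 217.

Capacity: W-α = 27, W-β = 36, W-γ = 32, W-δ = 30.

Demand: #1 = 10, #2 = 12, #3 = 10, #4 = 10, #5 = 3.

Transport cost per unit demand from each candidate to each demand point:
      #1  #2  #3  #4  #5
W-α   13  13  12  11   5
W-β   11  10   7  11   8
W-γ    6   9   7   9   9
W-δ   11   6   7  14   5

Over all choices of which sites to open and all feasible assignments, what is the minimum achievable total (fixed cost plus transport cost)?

721

Open {W-γ, W-δ}; cheapest assignment that respects the capacities:
  W-γ (cap 32, load 30): #1, #3, #4 — cost 10×6 + 10×7 + 10×9 = 220
  W-δ (cap 30, load 15): #2, #5 — cost 12×6 + 3×5 = 87
  Shipping 307, fixed 414 → total 721.
  Any other capacity-feasible assignment to {W-γ, W-δ} ships for at least 307.
Compare {W-α, W-γ}: its best feasible assignment gives total 797.
Compare {W-β, W-γ}: its best feasible assignment gives total 821.
Every other set of open sites that can feasibly serve all demand totals ≥ 797 even under its best assignment. Minimum: 721.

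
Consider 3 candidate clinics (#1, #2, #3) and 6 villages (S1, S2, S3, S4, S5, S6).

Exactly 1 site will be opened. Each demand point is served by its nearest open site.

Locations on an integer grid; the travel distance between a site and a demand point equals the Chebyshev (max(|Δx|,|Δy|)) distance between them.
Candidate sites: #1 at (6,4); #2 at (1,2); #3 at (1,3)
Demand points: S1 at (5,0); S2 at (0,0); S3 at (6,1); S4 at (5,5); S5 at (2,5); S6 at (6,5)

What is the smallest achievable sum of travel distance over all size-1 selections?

Open {#1}.
  S1→#1 4, S2→#1 6, S3→#1 3, S4→#1 1, S5→#1 4, S6→#1 1  ⇒ total 19.
Compare {#2}: total 23.
Compare {#3}: total 23.

19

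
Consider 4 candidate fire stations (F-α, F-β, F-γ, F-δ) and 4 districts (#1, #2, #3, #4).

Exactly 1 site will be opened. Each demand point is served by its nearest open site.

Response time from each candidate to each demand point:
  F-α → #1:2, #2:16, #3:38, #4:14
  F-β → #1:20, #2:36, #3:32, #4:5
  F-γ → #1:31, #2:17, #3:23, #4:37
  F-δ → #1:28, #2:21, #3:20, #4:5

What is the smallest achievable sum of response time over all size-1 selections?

70

Open {F-α}.
  #1→F-α 2, #2→F-α 16, #3→F-α 38, #4→F-α 14  ⇒ total 70.
Compare {F-δ}: total 74.
Compare {F-β}: total 93.
No size-1 selection does better; minimum is 70.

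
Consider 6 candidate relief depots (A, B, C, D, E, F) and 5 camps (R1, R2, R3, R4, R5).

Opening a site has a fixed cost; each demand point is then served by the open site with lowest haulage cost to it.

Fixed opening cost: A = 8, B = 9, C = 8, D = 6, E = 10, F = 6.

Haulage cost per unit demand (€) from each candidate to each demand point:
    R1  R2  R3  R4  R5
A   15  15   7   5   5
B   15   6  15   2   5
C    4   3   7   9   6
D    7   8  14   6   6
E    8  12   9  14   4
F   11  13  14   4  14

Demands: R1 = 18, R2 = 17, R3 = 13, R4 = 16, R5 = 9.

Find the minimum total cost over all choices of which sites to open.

308

Open {B, C}: assign each demand point to its cheapest open site.
  R1→C 18×4=72, R2→C 17×3=51, R3→C 13×7=91, R4→B 16×2=32, R5→B 9×5=45
  haulage cost 291, fixed 17 → total 308.
Compare {B, C, E}: haulage cost 282 + fixed 27 = 309.
Compare {B, C, D}: haulage cost 291 + fixed 23 = 314.
Compare {B, C, F}: haulage cost 291 + fixed 23 = 314.
All other subsets cost ≥ 309. Minimum total cost: 308.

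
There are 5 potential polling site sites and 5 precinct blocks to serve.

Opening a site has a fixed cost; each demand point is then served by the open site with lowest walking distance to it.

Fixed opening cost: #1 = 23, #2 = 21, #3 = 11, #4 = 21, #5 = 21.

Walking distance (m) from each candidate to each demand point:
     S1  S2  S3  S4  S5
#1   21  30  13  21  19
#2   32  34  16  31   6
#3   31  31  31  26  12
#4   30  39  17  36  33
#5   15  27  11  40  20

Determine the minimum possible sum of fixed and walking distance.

Open {#3, #5}: assign each demand point to its cheapest open site.
  S1→#5 15, S2→#5 27, S3→#5 11, S4→#3 26, S5→#3 12
  walking distance 91, fixed 32 → total 123.
Compare {#1}: walking distance 104 + fixed 23 = 127.
Compare {#1, #3}: walking distance 97 + fixed 34 = 131.
Compare {#2, #5}: walking distance 90 + fixed 42 = 132.
All other subsets cost ≥ 127. Minimum total cost: 123.

123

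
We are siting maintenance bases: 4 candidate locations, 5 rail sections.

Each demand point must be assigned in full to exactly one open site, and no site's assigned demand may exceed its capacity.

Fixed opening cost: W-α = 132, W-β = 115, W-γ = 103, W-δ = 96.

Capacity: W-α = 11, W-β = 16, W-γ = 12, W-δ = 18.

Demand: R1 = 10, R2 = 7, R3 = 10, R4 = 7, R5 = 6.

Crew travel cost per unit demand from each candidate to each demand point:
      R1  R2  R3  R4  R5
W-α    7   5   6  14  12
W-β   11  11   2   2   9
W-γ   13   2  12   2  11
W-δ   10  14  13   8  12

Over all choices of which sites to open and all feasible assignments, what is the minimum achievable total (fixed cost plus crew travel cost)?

558

Open {W-β, W-γ, W-δ}; cheapest assignment that respects the capacities:
  W-β (cap 16, load 16): R3, R5 — cost 10×2 + 6×9 = 74
  W-γ (cap 12, load 7): R2 — cost 7×2 = 14
  W-δ (cap 18, load 17): R1, R4 — cost 10×10 + 7×8 = 156
  Shipping 244, fixed 314 → total 558.
  Any other capacity-feasible assignment to {W-β, W-γ, W-δ} ships for at least 244.
Compare {W-α, W-β, W-δ}: its best feasible assignment gives total 608.
Compare {W-α, W-β, W-γ, W-δ}: its best feasible assignment gives total 660.
Every other set of open sites that can feasibly serve all demand totals ≥ 608 even under its best assignment. Minimum: 558.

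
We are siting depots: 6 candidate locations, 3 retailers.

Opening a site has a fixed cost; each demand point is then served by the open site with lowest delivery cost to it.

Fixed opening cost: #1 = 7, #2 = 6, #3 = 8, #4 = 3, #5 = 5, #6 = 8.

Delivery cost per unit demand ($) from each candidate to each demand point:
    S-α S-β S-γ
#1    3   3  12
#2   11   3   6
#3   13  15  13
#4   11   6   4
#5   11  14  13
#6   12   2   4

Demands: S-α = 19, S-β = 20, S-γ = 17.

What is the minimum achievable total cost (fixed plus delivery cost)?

180

Open {#1, #6}: assign each demand point to its cheapest open site.
  S-α→#1 19×3=57, S-β→#6 20×2=40, S-γ→#6 17×4=68
  delivery cost 165, fixed 15 → total 180.
Compare {#1, #4, #6}: delivery cost 165 + fixed 18 = 183.
Compare {#1, #5, #6}: delivery cost 165 + fixed 20 = 185.
Compare {#1, #2, #6}: delivery cost 165 + fixed 21 = 186.
All other subsets cost ≥ 183. Minimum total cost: 180.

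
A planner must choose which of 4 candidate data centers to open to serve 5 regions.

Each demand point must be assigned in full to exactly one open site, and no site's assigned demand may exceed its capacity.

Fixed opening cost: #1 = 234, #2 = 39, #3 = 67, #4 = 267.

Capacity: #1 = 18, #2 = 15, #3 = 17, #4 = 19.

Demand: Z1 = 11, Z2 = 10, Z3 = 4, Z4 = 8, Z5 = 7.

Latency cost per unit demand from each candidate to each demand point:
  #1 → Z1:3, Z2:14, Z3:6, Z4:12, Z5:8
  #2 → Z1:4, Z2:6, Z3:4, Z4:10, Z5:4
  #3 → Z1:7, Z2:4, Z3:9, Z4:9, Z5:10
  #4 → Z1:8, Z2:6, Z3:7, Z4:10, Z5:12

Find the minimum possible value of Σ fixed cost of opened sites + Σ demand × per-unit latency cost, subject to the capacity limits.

Open {#1, #2, #3}; cheapest assignment that respects the capacities:
  #1 (cap 18, load 15): Z1, Z3 — cost 11×3 + 4×6 = 57
  #2 (cap 15, load 15): Z4, Z5 — cost 8×10 + 7×4 = 108
  #3 (cap 17, load 10): Z2 — cost 10×4 = 40
  Shipping 205, fixed 340 → total 545.
  Any other capacity-feasible assignment to {#1, #2, #3} ships for at least 205.
Compare {#2, #3, #4}: its best feasible assignment gives total 623.
Compare {#1, #2, #4}: its best feasible assignment gives total 757.
Every other set of open sites that can feasibly serve all demand totals ≥ 623 even under its best assignment. Minimum: 545.

545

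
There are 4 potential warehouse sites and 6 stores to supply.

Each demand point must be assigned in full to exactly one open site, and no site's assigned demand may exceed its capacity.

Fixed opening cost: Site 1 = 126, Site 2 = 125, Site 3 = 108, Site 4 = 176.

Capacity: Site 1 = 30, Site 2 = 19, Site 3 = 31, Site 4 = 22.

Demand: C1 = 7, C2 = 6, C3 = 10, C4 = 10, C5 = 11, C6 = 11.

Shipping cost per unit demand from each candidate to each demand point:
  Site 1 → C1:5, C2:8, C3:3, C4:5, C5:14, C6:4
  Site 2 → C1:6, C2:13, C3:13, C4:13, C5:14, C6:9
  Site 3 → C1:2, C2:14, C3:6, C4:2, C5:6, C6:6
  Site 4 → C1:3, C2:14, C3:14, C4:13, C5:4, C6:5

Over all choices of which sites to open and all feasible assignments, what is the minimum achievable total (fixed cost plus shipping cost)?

Open {Site 1, Site 3}; cheapest assignment that respects the capacities:
  Site 1 (cap 30, load 27): C2, C3, C6 — cost 6×8 + 10×3 + 11×4 = 122
  Site 3 (cap 31, load 28): C1, C4, C5 — cost 7×2 + 10×2 + 11×6 = 100
  Shipping 222, fixed 234 → total 456.
  Any other capacity-feasible assignment to {Site 1, Site 3} ships for at least 222.
Compare {Site 1, Site 2, Site 3}: its best feasible assignment gives total 581.
Compare {Site 1, Site 3, Site 4}: its best feasible assignment gives total 610.
Every other set of open sites that can feasibly serve all demand totals ≥ 581 even under its best assignment. Minimum: 456.

456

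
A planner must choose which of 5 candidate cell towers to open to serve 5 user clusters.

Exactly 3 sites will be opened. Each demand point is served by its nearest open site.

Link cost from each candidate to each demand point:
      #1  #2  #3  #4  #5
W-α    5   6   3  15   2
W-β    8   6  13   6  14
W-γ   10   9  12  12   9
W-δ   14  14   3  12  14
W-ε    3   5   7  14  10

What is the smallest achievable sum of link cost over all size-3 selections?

19

Open {W-α, W-β, W-ε}.
  #1→W-ε 3, #2→W-ε 5, #3→W-α 3, #4→W-β 6, #5→W-α 2  ⇒ total 19.
Compare {W-α, W-β, W-γ}: total 22.
Compare {W-α, W-β, W-δ}: total 22.
No size-3 selection does better; minimum is 19.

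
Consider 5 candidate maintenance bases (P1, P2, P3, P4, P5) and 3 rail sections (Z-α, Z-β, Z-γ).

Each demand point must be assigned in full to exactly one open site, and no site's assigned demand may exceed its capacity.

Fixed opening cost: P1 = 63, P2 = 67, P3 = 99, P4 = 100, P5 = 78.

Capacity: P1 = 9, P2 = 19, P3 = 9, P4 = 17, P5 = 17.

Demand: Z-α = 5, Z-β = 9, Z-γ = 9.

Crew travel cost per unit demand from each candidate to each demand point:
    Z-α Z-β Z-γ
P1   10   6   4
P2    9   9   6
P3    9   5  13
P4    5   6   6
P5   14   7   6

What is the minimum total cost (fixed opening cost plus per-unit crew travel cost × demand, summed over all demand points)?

278

Open {P1, P4}; cheapest assignment that respects the capacities:
  P1 (cap 9, load 9): Z-γ — cost 9×4 = 36
  P4 (cap 17, load 14): Z-α, Z-β — cost 5×5 + 9×6 = 79
  Shipping 115, fixed 163 → total 278.
  Any other capacity-feasible assignment to {P1, P4} ships for at least 115.
Compare {P1, P2}: its best feasible assignment gives total 283.
Compare {P2, P4}: its best feasible assignment gives total 300.
Every other set of open sites that can feasibly serve all demand totals ≥ 283 even under its best assignment. Minimum: 278.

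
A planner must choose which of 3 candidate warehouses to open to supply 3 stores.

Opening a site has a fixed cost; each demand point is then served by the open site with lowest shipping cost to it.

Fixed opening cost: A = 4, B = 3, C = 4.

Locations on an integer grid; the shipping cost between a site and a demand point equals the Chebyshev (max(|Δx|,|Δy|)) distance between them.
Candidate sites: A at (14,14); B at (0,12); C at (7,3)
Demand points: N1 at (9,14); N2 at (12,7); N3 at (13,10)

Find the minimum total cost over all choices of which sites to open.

Open {A}: assign each demand point to its cheapest open site.
  N1→A 5, N2→A 7, N3→A 4
  shipping cost 16, fixed 4 → total 20.
Compare {A, C}: shipping cost 14 + fixed 8 = 22.
Compare {A, B}: shipping cost 16 + fixed 7 = 23.
Compare {A, B, C}: shipping cost 14 + fixed 11 = 25.
All other subsets cost ≥ 22. Minimum total cost: 20.

20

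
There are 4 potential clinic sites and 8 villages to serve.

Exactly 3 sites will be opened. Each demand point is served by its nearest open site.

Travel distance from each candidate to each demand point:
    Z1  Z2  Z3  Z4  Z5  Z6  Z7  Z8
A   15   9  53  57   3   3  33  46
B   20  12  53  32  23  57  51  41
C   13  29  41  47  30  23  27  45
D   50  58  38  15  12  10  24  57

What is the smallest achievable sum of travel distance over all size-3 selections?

Open {A, B, D}.
  Z1→A 15, Z2→A 9, Z3→D 38, Z4→D 15, Z5→A 3, Z6→A 3, Z7→D 24, Z8→B 41  ⇒ total 148.
Compare {A, C, D}: total 150.
Compare {B, C, D}: total 165.
No size-3 selection does better; minimum is 148.

148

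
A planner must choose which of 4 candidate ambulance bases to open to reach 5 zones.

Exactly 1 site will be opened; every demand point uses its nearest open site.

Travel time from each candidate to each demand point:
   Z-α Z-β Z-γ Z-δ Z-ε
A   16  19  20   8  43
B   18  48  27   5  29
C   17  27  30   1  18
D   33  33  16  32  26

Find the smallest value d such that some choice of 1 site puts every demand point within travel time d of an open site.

30

Open {C}.
  Farthest demand point is Z-γ at travel time 30 (to C); all others are ≤ 30.
With {D} the worst case is 33.
With {A} the worst case is 43.
No size-1 selection achieves below 30.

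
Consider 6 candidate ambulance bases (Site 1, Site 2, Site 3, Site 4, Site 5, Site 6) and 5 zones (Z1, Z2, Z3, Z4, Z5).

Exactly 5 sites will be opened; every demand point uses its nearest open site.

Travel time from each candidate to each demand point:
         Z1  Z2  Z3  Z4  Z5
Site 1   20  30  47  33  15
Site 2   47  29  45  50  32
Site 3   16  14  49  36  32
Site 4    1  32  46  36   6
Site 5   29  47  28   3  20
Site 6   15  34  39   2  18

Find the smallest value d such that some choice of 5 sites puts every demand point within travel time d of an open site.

28

Open {Site 1, Site 2, Site 3, Site 4, Site 5}.
  Farthest demand point is Z3 at travel time 28 (to Site 5); all others are ≤ 28.
With {Site 1, Site 2, Site 3, Site 5, Site 6} the worst case is 28.
With {Site 1, Site 3, Site 4, Site 5, Site 6} the worst case is 28.
No size-5 selection achieves below 28.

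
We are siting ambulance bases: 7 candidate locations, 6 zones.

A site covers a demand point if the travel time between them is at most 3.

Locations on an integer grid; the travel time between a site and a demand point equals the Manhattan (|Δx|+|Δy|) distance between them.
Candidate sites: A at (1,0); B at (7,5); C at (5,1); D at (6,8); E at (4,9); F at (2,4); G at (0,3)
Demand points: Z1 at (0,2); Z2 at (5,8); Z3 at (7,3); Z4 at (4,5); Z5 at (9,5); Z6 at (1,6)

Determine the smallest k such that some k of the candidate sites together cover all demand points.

Coverage sets (demand points within 3 of each site):
  A: {Z1}
  B: {Z3, Z4, Z5}
  C: {}
  D: {Z2}
  E: {Z2}
  F: {Z4, Z6}
  G: {Z1}
No 3 sites suffice: every size-3 union leaves at least one demand point uncovered.
But {A, B, D, F} covers everything, so the minimum is 4.

4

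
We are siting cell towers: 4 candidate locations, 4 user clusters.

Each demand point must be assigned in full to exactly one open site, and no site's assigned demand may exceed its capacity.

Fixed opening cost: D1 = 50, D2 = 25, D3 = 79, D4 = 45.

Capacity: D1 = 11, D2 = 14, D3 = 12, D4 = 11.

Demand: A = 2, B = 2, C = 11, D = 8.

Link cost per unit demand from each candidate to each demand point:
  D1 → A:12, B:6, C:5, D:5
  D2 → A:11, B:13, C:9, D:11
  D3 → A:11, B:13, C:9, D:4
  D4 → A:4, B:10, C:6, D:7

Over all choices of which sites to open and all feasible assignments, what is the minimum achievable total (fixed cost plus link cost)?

248

Open {D1, D2}; cheapest assignment that respects the capacities:
  D1 (cap 11, load 10): B, D — cost 2×6 + 8×5 = 52
  D2 (cap 14, load 13): A, C — cost 2×11 + 11×9 = 121
  Shipping 173, fixed 75 → total 248.
  Any other capacity-feasible assignment to {D1, D2} ships for at least 173.
Compare {D2, D4}: its best feasible assignment gives total 259.
Compare {D1, D2, D4}: its best feasible assignment gives total 260.
Every other set of open sites that can feasibly serve all demand totals ≥ 259 even under its best assignment. Minimum: 248.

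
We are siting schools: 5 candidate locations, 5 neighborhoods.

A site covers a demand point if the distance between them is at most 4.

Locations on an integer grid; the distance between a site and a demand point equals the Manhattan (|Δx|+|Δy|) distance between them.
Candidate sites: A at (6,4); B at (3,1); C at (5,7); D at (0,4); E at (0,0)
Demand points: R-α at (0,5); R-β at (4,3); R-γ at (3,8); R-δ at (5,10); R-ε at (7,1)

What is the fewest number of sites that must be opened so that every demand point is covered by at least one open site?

Coverage sets (demand points within 4 of each site):
  A: {R-β, R-ε}
  B: {R-β, R-ε}
  C: {R-γ, R-δ}
  D: {R-α}
  E: {}
No 2 sites suffice: every size-2 union leaves at least one demand point uncovered.
But {A, C, D} covers everything, so the minimum is 3.

3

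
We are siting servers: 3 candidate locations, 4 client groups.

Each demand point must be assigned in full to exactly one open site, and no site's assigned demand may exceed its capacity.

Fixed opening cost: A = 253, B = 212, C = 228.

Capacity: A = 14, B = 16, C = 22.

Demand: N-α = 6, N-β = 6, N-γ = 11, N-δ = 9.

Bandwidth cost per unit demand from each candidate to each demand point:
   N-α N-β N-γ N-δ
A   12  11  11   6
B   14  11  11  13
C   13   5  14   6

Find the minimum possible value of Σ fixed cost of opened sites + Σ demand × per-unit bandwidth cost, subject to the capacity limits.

723

Open {B, C}; cheapest assignment that respects the capacities:
  B (cap 16, load 11): N-γ — cost 11×11 = 121
  C (cap 22, load 21): N-α, N-β, N-δ — cost 6×13 + 6×5 + 9×6 = 162
  Shipping 283, fixed 440 → total 723.
  Any other capacity-feasible assignment to {B, C} ships for at least 283.
Compare {A, C}: its best feasible assignment gives total 764.
Compare {A, B, C}: its best feasible assignment gives total 970.
Every other set of open sites that can feasibly serve all demand totals ≥ 764 even under its best assignment. Minimum: 723.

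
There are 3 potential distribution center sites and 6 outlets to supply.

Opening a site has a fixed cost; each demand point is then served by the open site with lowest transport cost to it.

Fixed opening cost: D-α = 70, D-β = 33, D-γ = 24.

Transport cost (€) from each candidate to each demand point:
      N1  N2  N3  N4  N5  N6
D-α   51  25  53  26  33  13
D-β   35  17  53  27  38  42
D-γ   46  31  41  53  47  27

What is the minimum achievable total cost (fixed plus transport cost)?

Open {D-β, D-γ}: assign each demand point to its cheapest open site.
  N1→D-β 35, N2→D-β 17, N3→D-γ 41, N4→D-β 27, N5→D-β 38, N6→D-γ 27
  transport cost 185, fixed 57 → total 242.
Compare {D-β}: transport cost 212 + fixed 33 = 245.
Compare {D-γ}: transport cost 245 + fixed 24 = 269.
Compare {D-α}: transport cost 201 + fixed 70 = 271.
All other subsets cost ≥ 245. Minimum total cost: 242.

242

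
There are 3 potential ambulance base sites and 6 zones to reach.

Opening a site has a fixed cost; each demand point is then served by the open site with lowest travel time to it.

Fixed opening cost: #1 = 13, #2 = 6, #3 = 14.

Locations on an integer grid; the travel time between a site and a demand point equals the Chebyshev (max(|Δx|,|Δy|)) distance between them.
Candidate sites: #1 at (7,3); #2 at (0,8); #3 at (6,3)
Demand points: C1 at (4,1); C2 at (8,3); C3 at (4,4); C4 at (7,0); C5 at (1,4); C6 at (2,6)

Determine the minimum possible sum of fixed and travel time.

32

Open {#3}: assign each demand point to its cheapest open site.
  C1→#3 2, C2→#3 2, C3→#3 2, C4→#3 3, C5→#3 5, C6→#3 4
  travel time 18, fixed 14 → total 32.
Compare {#1}: travel time 21 + fixed 13 = 34.
Compare {#1, #2}: travel time 16 + fixed 19 = 35.
Compare {#2, #3}: travel time 15 + fixed 20 = 35.
All other subsets cost ≥ 34. Minimum total cost: 32.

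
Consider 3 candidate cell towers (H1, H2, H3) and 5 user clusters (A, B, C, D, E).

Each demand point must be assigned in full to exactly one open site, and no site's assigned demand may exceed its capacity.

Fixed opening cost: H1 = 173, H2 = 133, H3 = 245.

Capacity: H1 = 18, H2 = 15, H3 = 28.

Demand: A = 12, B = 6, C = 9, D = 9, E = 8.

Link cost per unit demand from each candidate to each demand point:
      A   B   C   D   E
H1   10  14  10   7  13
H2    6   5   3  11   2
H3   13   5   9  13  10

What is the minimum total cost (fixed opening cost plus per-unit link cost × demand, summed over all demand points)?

Open {H1, H3}; cheapest assignment that respects the capacities:
  H1 (cap 18, load 18): C, D — cost 9×10 + 9×7 = 153
  H3 (cap 28, load 26): A, B, E — cost 12×13 + 6×5 + 8×10 = 266
  Shipping 419, fixed 418 → total 837.
  Any other capacity-feasible assignment to {H1, H3} ships for at least 419.
Compare {H1, H2, H3}: its best feasible assignment gives total 877.
Every other set of open sites that can feasibly serve all demand totals ≥ 877 even under its best assignment. Minimum: 837.

837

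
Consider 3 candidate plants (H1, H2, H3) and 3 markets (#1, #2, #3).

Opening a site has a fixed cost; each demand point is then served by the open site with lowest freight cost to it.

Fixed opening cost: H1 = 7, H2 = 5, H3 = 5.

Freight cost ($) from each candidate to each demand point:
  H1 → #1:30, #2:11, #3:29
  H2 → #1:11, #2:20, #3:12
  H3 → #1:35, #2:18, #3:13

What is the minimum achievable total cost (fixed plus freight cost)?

46

Open {H1, H2}: assign each demand point to its cheapest open site.
  #1→H2 11, #2→H1 11, #3→H2 12
  freight cost 34, fixed 12 → total 46.
Compare {H2}: freight cost 43 + fixed 5 = 48.
Compare {H2, H3}: freight cost 41 + fixed 10 = 51.
Compare {H1, H2, H3}: freight cost 34 + fixed 17 = 51.
All other subsets cost ≥ 48. Minimum total cost: 46.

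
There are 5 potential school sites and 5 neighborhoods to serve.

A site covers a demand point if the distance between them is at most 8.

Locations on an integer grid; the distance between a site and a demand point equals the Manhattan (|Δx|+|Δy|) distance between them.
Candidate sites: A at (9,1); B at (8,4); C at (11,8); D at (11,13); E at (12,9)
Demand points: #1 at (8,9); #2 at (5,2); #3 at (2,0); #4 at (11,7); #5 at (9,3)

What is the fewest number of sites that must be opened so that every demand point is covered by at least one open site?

2

Coverage sets (demand points within 8 of each site):
  A: {#2, #3, #4, #5}
  B: {#1, #2, #4, #5}
  C: {#1, #4, #5}
  D: {#1, #4}
  E: {#1, #4}
No single site covers all 5 demand points.
But {A, B} covers everything, so the minimum is 2.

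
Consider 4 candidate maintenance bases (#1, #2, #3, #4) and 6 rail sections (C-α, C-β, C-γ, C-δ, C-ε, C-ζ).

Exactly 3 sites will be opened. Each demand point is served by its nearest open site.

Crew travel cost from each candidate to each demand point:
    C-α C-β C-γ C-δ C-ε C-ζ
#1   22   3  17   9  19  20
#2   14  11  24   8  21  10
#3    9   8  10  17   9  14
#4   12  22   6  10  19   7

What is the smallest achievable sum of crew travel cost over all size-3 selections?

43

Open {#1, #3, #4}.
  C-α→#3 9, C-β→#1 3, C-γ→#4 6, C-δ→#1 9, C-ε→#3 9, C-ζ→#4 7  ⇒ total 43.
Compare {#2, #3, #4}: total 47.
Compare {#1, #2, #3}: total 49.
No size-3 selection does better; minimum is 43.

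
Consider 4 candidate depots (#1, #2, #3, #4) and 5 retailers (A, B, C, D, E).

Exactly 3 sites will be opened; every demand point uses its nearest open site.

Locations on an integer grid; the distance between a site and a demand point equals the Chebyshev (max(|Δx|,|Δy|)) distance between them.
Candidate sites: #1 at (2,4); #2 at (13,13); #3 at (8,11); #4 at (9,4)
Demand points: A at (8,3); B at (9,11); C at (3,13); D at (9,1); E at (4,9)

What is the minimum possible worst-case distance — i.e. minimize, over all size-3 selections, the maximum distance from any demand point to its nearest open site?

5

Open {#1, #3, #4}.
  Farthest demand point is C at distance 5 (to #3); all others are ≤ 5.
With {#2, #3, #4} the worst case is 5.
With {#1, #2, #3} the worst case is 7.
No size-3 selection achieves below 5.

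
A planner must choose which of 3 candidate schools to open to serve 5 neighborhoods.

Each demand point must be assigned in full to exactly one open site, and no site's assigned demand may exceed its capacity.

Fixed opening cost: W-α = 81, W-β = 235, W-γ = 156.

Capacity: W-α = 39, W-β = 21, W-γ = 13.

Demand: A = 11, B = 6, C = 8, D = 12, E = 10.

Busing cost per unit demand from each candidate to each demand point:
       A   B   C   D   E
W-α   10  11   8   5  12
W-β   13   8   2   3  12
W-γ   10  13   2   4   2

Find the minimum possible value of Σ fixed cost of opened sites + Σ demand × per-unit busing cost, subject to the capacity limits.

557

Open {W-α, W-γ}; cheapest assignment that respects the capacities:
  W-α (cap 39, load 37): A, B, C, D — cost 11×10 + 6×11 + 8×8 + 12×5 = 300
  W-γ (cap 13, load 10): E — cost 10×2 = 20
  Shipping 320, fixed 237 → total 557.
  Any other capacity-feasible assignment to {W-α, W-γ} ships for at least 320.
Compare {W-α, W-β}: its best feasible assignment gives total 664.
Compare {W-α, W-β, W-γ}: its best feasible assignment gives total 720.
Every other set of open sites that can feasibly serve all demand totals ≥ 664 even under its best assignment. Minimum: 557.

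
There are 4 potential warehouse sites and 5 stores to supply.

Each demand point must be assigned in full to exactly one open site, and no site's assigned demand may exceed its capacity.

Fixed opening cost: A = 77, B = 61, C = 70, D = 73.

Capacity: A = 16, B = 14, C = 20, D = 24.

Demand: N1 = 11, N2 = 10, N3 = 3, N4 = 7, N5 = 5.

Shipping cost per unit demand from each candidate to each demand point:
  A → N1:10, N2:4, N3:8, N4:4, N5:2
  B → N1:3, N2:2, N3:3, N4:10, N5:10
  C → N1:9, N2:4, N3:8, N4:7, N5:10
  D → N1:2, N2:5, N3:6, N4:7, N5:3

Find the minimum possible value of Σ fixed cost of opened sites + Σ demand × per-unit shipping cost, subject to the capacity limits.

Open {B, D}; cheapest assignment that respects the capacities:
  B (cap 14, load 13): N2, N3 — cost 10×2 + 3×3 = 29
  D (cap 24, load 23): N1, N4, N5 — cost 11×2 + 7×7 + 5×3 = 86
  Shipping 115, fixed 134 → total 249.
  Any other capacity-feasible assignment to {B, D} ships for at least 115.
Compare {A, D}: its best feasible assignment gives total 278.
Compare {C, D}: its best feasible assignment gives total 287.
Every other set of open sites that can feasibly serve all demand totals ≥ 278 even under its best assignment. Minimum: 249.

249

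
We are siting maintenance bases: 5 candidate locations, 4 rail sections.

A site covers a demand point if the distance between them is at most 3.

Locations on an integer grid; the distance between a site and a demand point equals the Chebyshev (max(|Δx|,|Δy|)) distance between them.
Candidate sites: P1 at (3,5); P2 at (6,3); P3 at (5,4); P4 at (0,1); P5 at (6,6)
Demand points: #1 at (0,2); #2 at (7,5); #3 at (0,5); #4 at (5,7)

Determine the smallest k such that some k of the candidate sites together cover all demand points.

2

Coverage sets (demand points within 3 of each site):
  P1: {#1, #3, #4}
  P2: {#2}
  P3: {#2, #4}
  P4: {#1}
  P5: {#2, #4}
No single site covers all 4 demand points.
But {P1, P2} covers everything, so the minimum is 2.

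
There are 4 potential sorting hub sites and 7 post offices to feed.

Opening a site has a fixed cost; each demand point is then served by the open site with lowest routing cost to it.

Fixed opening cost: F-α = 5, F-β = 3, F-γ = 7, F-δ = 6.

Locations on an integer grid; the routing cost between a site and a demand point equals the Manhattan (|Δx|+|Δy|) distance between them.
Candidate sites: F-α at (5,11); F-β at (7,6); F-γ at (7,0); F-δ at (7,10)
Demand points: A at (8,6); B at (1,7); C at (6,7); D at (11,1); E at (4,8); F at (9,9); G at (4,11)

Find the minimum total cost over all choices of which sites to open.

Open {F-α, F-β}: assign each demand point to its cheapest open site.
  A→F-β 1, B→F-β 7, C→F-β 2, D→F-β 9, E→F-α 4, F→F-β 5, G→F-α 1
  routing cost 29, fixed 8 → total 37.
Compare {F-β}: routing cost 37 + fixed 3 = 40.
Compare {F-β, F-δ}: routing cost 31 + fixed 9 = 40.
Compare {F-α, F-β, F-γ}: routing cost 25 + fixed 15 = 40.
All other subsets cost ≥ 40. Minimum total cost: 37.

37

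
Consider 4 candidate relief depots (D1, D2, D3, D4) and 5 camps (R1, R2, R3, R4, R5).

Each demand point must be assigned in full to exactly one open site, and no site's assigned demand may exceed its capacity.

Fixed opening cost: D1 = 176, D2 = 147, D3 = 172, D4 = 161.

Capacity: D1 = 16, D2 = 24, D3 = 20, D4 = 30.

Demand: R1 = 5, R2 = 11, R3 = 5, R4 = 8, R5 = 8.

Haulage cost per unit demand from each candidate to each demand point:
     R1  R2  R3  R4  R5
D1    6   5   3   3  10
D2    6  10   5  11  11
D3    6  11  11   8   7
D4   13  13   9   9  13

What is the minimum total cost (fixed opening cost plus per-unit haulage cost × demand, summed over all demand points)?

Open {D1, D2}; cheapest assignment that respects the capacities:
  D1 (cap 16, load 13): R3, R4 — cost 5×3 + 8×3 = 39
  D2 (cap 24, load 24): R1, R2, R5 — cost 5×6 + 11×10 + 8×11 = 228
  Shipping 267, fixed 323 → total 590.
  Any other capacity-feasible assignment to {D1, D2} ships for at least 267.
Compare {D2, D3}: its best feasible assignment gives total 604.
Compare {D1, D4}: its best feasible assignment gives total 643.
Every other set of open sites that can feasibly serve all demand totals ≥ 604 even under its best assignment. Minimum: 590.

590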